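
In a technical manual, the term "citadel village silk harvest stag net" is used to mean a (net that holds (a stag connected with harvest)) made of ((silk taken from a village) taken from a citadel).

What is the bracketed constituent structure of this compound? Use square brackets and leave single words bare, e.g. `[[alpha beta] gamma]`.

Whole compound: head "net" (specifically "harvest stag net"), modifier "citadel village silk".
Within "citadel village silk", the head is "silk" (specifically "village silk") and the modifier is "citadel".
Within "village silk", the head is "silk" and the modifier is "village".
Within "harvest stag net", the head is "net" and the modifier is "harvest stag".
Within "harvest stag", the head is "stag" and the modifier is "harvest".
So the structure is [[citadel [village silk]] [[harvest stag] net]].

[[citadel [village silk]] [[harvest stag] net]]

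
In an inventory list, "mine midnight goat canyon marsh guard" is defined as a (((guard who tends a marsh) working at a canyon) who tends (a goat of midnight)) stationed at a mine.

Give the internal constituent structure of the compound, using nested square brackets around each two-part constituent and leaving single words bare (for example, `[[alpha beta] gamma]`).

[mine [[midnight goat] [canyon [marsh guard]]]]

Whole compound: head "guard" (specifically "midnight goat canyon marsh guard"), modifier "mine".
Within "midnight goat canyon marsh guard", the head is "guard" (specifically "canyon marsh guard") and the modifier is "midnight goat".
Within "midnight goat", the head is "goat" and the modifier is "midnight".
Within "canyon marsh guard", the head is "guard" (specifically "marsh guard") and the modifier is "canyon".
Within "marsh guard", the head is "guard" and the modifier is "marsh".
Assembled: [mine [[midnight goat] [canyon [marsh guard]]]].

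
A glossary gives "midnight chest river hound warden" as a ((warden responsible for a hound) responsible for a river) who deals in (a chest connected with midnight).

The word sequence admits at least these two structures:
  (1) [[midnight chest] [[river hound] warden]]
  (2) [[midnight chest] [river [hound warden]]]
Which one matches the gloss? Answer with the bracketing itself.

[[midnight chest] [river [hound warden]]]

The paraphrase's head is the "warden" part ("river hound warden"); its modifier is "midnight chest".
That top-level split, carried through the inner groups, gives [[midnight chest] [river [hound warden]]].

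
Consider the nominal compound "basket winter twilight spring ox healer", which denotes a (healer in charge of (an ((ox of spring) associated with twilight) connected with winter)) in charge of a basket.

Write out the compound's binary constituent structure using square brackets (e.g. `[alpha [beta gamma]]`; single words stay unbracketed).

[basket [[winter [twilight [spring ox]]] healer]]

At the top level: head "healer" (specifically "winter twilight spring ox healer"); modifier "basket".
Inside "winter twilight spring ox healer": head "healer", modifier "winter twilight spring ox".
Inside "winter twilight spring ox": head "ox" (specifically "twilight spring ox"), modifier "winter".
Inside "twilight spring ox": head "ox" (specifically "spring ox"), modifier "twilight".
Inside "spring ox": head "ox", modifier "spring".
So the structure is [basket [[winter [twilight [spring ox]]] healer]].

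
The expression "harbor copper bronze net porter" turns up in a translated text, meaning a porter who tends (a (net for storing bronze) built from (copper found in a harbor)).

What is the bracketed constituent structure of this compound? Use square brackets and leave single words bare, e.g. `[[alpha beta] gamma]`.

The outermost head in the paraphrase is "porter", modified by "harbor copper bronze net".
"harbor copper bronze net" → head "net" (specifically "bronze net"), modifier "harbor copper".
"harbor copper" → head "copper", modifier "harbor".
"bronze net" → head "net", modifier "bronze".
Assembled: [[[harbor copper] [bronze net]] porter].

[[[harbor copper] [bronze net]] porter]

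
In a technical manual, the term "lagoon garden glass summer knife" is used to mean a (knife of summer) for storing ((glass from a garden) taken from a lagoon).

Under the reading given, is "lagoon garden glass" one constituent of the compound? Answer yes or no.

yes

The paraphrase groups the words so that "lagoon garden glass" is one unit: it corresponds to a single parenthesized sub-phrase.
The full structure is [[lagoon [garden glass]] [summer knife]], in which [lagoon garden glass] is a constituent.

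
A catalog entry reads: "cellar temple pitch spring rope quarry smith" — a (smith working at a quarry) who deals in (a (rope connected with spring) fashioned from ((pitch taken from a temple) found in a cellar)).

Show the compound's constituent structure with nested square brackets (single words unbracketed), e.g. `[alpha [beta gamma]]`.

The outermost head in the paraphrase is "smith" (specifically "quarry smith"), modified by "cellar temple pitch spring rope".
Within "cellar temple pitch spring rope", the head is "rope" (specifically "spring rope") and the modifier is "cellar temple pitch".
Within "cellar temple pitch", the head is "pitch" (specifically "temple pitch") and the modifier is "cellar".
Within "temple pitch", the head is "pitch" and the modifier is "temple".
Within "spring rope", the head is "rope" and the modifier is "spring".
Within "quarry smith", the head is "smith" and the modifier is "quarry".
Assembled: [[[cellar [temple pitch]] [spring rope]] [quarry smith]].

[[[cellar [temple pitch]] [spring rope]] [quarry smith]]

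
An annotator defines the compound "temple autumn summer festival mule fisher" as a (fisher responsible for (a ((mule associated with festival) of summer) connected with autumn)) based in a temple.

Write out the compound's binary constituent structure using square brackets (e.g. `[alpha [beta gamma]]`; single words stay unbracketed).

At the top level: head "fisher" (specifically "autumn summer festival mule fisher"); modifier "temple".
Within "autumn summer festival mule fisher", the head is "fisher" and the modifier is "autumn summer festival mule".
Within "autumn summer festival mule", the head is "mule" (specifically "summer festival mule") and the modifier is "autumn".
Within "summer festival mule", the head is "mule" (specifically "festival mule") and the modifier is "summer".
Within "festival mule", the head is "mule" and the modifier is "festival".
Assembled: [temple [[autumn [summer [festival mule]]] fisher]].

[temple [[autumn [summer [festival mule]]] fisher]]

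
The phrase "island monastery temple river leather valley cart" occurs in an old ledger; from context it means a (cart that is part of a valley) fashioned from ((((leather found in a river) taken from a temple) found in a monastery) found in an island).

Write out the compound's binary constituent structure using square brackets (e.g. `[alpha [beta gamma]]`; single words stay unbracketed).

The outermost head in the paraphrase is "cart" (specifically "valley cart"), modified by "island monastery temple river leather".
"island monastery temple river leather" → head "leather" (specifically "monastery temple river leather"), modifier "island".
"monastery temple river leather" → head "leather" (specifically "temple river leather"), modifier "monastery".
"temple river leather" → head "leather" (specifically "river leather"), modifier "temple".
"river leather" → head "leather", modifier "river".
"valley cart" → head "cart", modifier "valley".
Assembled: [[island [monastery [temple [river leather]]]] [valley cart]].

[[island [monastery [temple [river leather]]]] [valley cart]]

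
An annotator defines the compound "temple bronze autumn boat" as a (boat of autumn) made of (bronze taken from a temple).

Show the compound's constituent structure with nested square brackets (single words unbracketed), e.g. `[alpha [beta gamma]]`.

At the top level: head "boat" (specifically "autumn boat"); modifier "temple bronze".
"temple bronze" → head "bronze", modifier "temple".
"autumn boat" → head "boat", modifier "autumn".
Putting it together: [[temple bronze] [autumn boat]].

[[temple bronze] [autumn boat]]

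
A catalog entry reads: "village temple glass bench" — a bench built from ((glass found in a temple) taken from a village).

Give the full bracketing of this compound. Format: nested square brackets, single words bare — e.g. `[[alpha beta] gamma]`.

[[village [temple glass]] bench]

At the top level: head "bench"; modifier "village temple glass".
Within "village temple glass", the head is "glass" (specifically "temple glass") and the modifier is "village".
Within "temple glass", the head is "glass" and the modifier is "temple".
Assembled: [[village [temple glass]] bench].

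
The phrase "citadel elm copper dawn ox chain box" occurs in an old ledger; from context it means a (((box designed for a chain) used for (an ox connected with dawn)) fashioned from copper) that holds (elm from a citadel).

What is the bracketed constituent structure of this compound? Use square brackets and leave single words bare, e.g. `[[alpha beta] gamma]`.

At the top level: head "box" (specifically "copper dawn ox chain box"); modifier "citadel elm".
Inside "citadel elm": head "elm", modifier "citadel".
Inside "copper dawn ox chain box": head "box" (specifically "dawn ox chain box"), modifier "copper".
Inside "dawn ox chain box": head "box" (specifically "chain box"), modifier "dawn ox".
Inside "dawn ox": head "ox", modifier "dawn".
Inside "chain box": head "box", modifier "chain".
Assembled: [[citadel elm] [copper [[dawn ox] [chain box]]]].

[[citadel elm] [copper [[dawn ox] [chain box]]]]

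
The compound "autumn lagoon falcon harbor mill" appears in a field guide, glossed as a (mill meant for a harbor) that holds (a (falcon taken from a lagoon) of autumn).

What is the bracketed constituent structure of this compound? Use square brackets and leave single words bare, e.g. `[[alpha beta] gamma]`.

[[autumn [lagoon falcon]] [harbor mill]]

At the top level: head "mill" (specifically "harbor mill"); modifier "autumn lagoon falcon".
Within "autumn lagoon falcon", the head is "falcon" (specifically "lagoon falcon") and the modifier is "autumn".
Within "lagoon falcon", the head is "falcon" and the modifier is "lagoon".
Within "harbor mill", the head is "mill" and the modifier is "harbor".
Putting it together: [[autumn [lagoon falcon]] [harbor mill]].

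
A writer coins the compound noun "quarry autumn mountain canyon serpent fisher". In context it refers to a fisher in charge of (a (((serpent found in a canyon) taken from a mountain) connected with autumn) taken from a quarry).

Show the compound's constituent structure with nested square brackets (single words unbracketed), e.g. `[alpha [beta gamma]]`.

The outermost head in the paraphrase is "fisher", modified by "quarry autumn mountain canyon serpent".
"quarry autumn mountain canyon serpent" → head "serpent" (specifically "autumn mountain canyon serpent"), modifier "quarry".
"autumn mountain canyon serpent" → head "serpent" (specifically "mountain canyon serpent"), modifier "autumn".
"mountain canyon serpent" → head "serpent" (specifically "canyon serpent"), modifier "mountain".
"canyon serpent" → head "serpent", modifier "canyon".
Assembled: [[quarry [autumn [mountain [canyon serpent]]]] fisher].

[[quarry [autumn [mountain [canyon serpent]]]] fisher]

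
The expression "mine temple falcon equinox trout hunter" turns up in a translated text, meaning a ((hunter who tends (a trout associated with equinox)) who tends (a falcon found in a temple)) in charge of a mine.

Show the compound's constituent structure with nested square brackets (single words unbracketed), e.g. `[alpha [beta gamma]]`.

[mine [[temple falcon] [[equinox trout] hunter]]]

At the top level: head "hunter" (specifically "temple falcon equinox trout hunter"); modifier "mine".
"temple falcon equinox trout hunter" → head "hunter" (specifically "equinox trout hunter"), modifier "temple falcon".
"temple falcon" → head "falcon", modifier "temple".
"equinox trout hunter" → head "hunter", modifier "equinox trout".
"equinox trout" → head "trout", modifier "equinox".
Putting it together: [mine [[temple falcon] [[equinox trout] hunter]]].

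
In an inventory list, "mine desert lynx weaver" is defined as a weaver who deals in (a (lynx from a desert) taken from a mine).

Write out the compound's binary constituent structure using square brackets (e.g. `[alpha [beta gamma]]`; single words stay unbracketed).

Overall it is a kind of weaver; the modifier is "mine desert lynx".
Inside "mine desert lynx": head "lynx" (specifically "desert lynx"), modifier "mine".
Inside "desert lynx": head "lynx", modifier "desert".
So the structure is [[mine [desert lynx]] weaver].

[[mine [desert lynx]] weaver]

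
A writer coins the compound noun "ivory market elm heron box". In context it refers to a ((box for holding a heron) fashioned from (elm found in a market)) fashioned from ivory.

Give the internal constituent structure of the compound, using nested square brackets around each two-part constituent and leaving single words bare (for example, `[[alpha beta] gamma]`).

[ivory [[market elm] [heron box]]]

Whole compound: head "box" (specifically "market elm heron box"), modifier "ivory".
Within "market elm heron box", the head is "box" (specifically "heron box") and the modifier is "market elm".
Within "market elm", the head is "elm" and the modifier is "market".
Within "heron box", the head is "box" and the modifier is "heron".
So the structure is [ivory [[market elm] [heron box]]].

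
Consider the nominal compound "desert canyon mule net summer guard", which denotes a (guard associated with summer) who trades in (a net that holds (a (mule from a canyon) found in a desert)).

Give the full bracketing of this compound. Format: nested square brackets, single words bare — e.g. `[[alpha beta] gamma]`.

[[[desert [canyon mule]] net] [summer guard]]

The outermost head in the paraphrase is "guard" (specifically "summer guard"), modified by "desert canyon mule net".
Within "desert canyon mule net", the head is "net" and the modifier is "desert canyon mule".
Within "desert canyon mule", the head is "mule" (specifically "canyon mule") and the modifier is "desert".
Within "canyon mule", the head is "mule" and the modifier is "canyon".
Within "summer guard", the head is "guard" and the modifier is "summer".
Putting it together: [[[desert [canyon mule]] net] [summer guard]].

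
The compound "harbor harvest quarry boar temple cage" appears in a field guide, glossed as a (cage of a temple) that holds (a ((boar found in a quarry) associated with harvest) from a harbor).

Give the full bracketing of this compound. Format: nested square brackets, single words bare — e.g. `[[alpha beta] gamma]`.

The outermost head in the paraphrase is "cage" (specifically "temple cage"), modified by "harbor harvest quarry boar".
Inside "harbor harvest quarry boar": head "boar" (specifically "harvest quarry boar"), modifier "harbor".
Inside "harvest quarry boar": head "boar" (specifically "quarry boar"), modifier "harvest".
Inside "quarry boar": head "boar", modifier "quarry".
Inside "temple cage": head "cage", modifier "temple".
Putting it together: [[harbor [harvest [quarry boar]]] [temple cage]].

[[harbor [harvest [quarry boar]]] [temple cage]]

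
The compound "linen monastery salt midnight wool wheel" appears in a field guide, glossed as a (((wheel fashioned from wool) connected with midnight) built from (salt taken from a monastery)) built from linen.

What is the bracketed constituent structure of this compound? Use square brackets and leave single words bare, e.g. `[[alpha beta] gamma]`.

[linen [[monastery salt] [midnight [wool wheel]]]]

Whole compound: head "wheel" (specifically "monastery salt midnight wool wheel"), modifier "linen".
Within "monastery salt midnight wool wheel", the head is "wheel" (specifically "midnight wool wheel") and the modifier is "monastery salt".
Within "monastery salt", the head is "salt" and the modifier is "monastery".
Within "midnight wool wheel", the head is "wheel" (specifically "wool wheel") and the modifier is "midnight".
Within "wool wheel", the head is "wheel" and the modifier is "wool".
So the structure is [linen [[monastery salt] [midnight [wool wheel]]]].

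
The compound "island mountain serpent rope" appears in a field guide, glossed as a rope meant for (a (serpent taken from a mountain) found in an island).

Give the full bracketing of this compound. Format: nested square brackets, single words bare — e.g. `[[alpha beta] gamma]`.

[[island [mountain serpent]] rope]

The outermost head in the paraphrase is "rope", modified by "island mountain serpent".
Inside "island mountain serpent": head "serpent" (specifically "mountain serpent"), modifier "island".
Inside "mountain serpent": head "serpent", modifier "mountain".
Putting it together: [[island [mountain serpent]] rope].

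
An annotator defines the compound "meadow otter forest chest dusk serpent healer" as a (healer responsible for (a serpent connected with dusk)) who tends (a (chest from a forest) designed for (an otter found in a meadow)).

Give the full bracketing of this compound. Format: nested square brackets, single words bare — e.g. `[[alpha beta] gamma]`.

At the top level: head "healer" (specifically "dusk serpent healer"); modifier "meadow otter forest chest".
"meadow otter forest chest" → head "chest" (specifically "forest chest"), modifier "meadow otter".
"meadow otter" → head "otter", modifier "meadow".
"forest chest" → head "chest", modifier "forest".
"dusk serpent healer" → head "healer", modifier "dusk serpent".
"dusk serpent" → head "serpent", modifier "dusk".
Assembled: [[[meadow otter] [forest chest]] [[dusk serpent] healer]].

[[[meadow otter] [forest chest]] [[dusk serpent] healer]]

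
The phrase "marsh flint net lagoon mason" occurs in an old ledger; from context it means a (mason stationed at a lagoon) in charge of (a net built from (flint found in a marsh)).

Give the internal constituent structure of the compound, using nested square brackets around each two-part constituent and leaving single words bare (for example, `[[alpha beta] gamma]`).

Overall it is a kind of mason (specifically "lagoon mason"); the modifier is "marsh flint net".
"marsh flint net" → head "net", modifier "marsh flint".
"marsh flint" → head "flint", modifier "marsh".
"lagoon mason" → head "mason", modifier "lagoon".
Putting it together: [[[marsh flint] net] [lagoon mason]].

[[[marsh flint] net] [lagoon mason]]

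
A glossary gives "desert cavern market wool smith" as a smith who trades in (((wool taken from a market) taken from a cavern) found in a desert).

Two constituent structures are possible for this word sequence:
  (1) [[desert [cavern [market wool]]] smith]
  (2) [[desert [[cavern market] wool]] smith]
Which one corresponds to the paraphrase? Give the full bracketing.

[[desert [cavern [market wool]]] smith]

The paraphrase's head is the "smith" part ("smith"); its modifier is "desert cavern market wool".
That top-level split, carried through the inner groups, gives [[desert [cavern [market wool]]] smith].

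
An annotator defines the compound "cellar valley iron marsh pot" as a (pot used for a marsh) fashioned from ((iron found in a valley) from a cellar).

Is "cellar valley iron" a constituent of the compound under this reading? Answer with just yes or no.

The paraphrase groups the words so that "cellar valley iron" is one unit: it corresponds to a single parenthesized sub-phrase.
The full structure is [[cellar [valley iron]] [marsh pot]], in which [cellar valley iron] is a constituent.

yes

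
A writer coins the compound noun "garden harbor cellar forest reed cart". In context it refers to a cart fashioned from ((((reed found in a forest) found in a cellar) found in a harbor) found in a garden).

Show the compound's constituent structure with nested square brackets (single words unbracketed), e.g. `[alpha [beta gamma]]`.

[[garden [harbor [cellar [forest reed]]]] cart]

Overall it is a kind of cart; the modifier is "garden harbor cellar forest reed".
Inside "garden harbor cellar forest reed": head "reed" (specifically "harbor cellar forest reed"), modifier "garden".
Inside "harbor cellar forest reed": head "reed" (specifically "cellar forest reed"), modifier "harbor".
Inside "cellar forest reed": head "reed" (specifically "forest reed"), modifier "cellar".
Inside "forest reed": head "reed", modifier "forest".
Putting it together: [[garden [harbor [cellar [forest reed]]]] cart].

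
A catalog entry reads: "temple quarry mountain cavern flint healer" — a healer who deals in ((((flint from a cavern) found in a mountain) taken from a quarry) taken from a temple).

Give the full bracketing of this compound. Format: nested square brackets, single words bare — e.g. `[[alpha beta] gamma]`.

[[temple [quarry [mountain [cavern flint]]]] healer]

At the top level: head "healer"; modifier "temple quarry mountain cavern flint".
"temple quarry mountain cavern flint" → head "flint" (specifically "quarry mountain cavern flint"), modifier "temple".
"quarry mountain cavern flint" → head "flint" (specifically "mountain cavern flint"), modifier "quarry".
"mountain cavern flint" → head "flint" (specifically "cavern flint"), modifier "mountain".
"cavern flint" → head "flint", modifier "cavern".
Assembled: [[temple [quarry [mountain [cavern flint]]]] healer].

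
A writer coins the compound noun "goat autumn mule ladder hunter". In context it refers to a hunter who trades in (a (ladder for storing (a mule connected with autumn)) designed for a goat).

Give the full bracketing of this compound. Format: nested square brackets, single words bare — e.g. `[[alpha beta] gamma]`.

Whole compound: head "hunter", modifier "goat autumn mule ladder".
Within "goat autumn mule ladder", the head is "ladder" (specifically "autumn mule ladder") and the modifier is "goat".
Within "autumn mule ladder", the head is "ladder" and the modifier is "autumn mule".
Within "autumn mule", the head is "mule" and the modifier is "autumn".
Assembled: [[goat [[autumn mule] ladder]] hunter].

[[goat [[autumn mule] ladder]] hunter]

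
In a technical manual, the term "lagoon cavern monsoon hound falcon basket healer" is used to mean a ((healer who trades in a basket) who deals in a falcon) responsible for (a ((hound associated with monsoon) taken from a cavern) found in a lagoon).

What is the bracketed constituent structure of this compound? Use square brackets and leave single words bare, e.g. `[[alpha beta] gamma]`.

[[lagoon [cavern [monsoon hound]]] [falcon [basket healer]]]

At the top level: head "healer" (specifically "falcon basket healer"); modifier "lagoon cavern monsoon hound".
Within "lagoon cavern monsoon hound", the head is "hound" (specifically "cavern monsoon hound") and the modifier is "lagoon".
Within "cavern monsoon hound", the head is "hound" (specifically "monsoon hound") and the modifier is "cavern".
Within "monsoon hound", the head is "hound" and the modifier is "monsoon".
Within "falcon basket healer", the head is "healer" (specifically "basket healer") and the modifier is "falcon".
Within "basket healer", the head is "healer" and the modifier is "basket".
Putting it together: [[lagoon [cavern [monsoon hound]]] [falcon [basket healer]]].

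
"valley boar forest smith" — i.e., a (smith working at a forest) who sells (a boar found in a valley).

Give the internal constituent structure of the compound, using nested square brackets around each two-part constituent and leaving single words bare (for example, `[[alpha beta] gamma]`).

[[valley boar] [forest smith]]

Whole compound: head "smith" (specifically "forest smith"), modifier "valley boar".
"valley boar" → head "boar", modifier "valley".
"forest smith" → head "smith", modifier "forest".
Putting it together: [[valley boar] [forest smith]].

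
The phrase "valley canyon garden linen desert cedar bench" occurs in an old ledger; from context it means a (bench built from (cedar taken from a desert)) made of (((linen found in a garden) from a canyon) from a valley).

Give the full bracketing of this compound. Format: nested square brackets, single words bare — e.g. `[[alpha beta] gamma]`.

Whole compound: head "bench" (specifically "desert cedar bench"), modifier "valley canyon garden linen".
Inside "valley canyon garden linen": head "linen" (specifically "canyon garden linen"), modifier "valley".
Inside "canyon garden linen": head "linen" (specifically "garden linen"), modifier "canyon".
Inside "garden linen": head "linen", modifier "garden".
Inside "desert cedar bench": head "bench", modifier "desert cedar".
Inside "desert cedar": head "cedar", modifier "desert".
Assembled: [[valley [canyon [garden linen]]] [[desert cedar] bench]].

[[valley [canyon [garden linen]]] [[desert cedar] bench]]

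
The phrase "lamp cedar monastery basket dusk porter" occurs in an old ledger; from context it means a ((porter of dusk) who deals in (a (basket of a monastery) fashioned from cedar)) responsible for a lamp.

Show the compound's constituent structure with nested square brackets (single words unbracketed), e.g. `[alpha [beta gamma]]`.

At the top level: head "porter" (specifically "cedar monastery basket dusk porter"); modifier "lamp".
"cedar monastery basket dusk porter" → head "porter" (specifically "dusk porter"), modifier "cedar monastery basket".
"cedar monastery basket" → head "basket" (specifically "monastery basket"), modifier "cedar".
"monastery basket" → head "basket", modifier "monastery".
"dusk porter" → head "porter", modifier "dusk".
Putting it together: [lamp [[cedar [monastery basket]] [dusk porter]]].

[lamp [[cedar [monastery basket]] [dusk porter]]]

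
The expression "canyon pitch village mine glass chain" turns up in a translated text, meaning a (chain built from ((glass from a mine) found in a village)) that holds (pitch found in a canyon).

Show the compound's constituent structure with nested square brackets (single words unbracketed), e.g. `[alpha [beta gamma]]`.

[[canyon pitch] [[village [mine glass]] chain]]

Whole compound: head "chain" (specifically "village mine glass chain"), modifier "canyon pitch".
"canyon pitch" → head "pitch", modifier "canyon".
"village mine glass chain" → head "chain", modifier "village mine glass".
"village mine glass" → head "glass" (specifically "mine glass"), modifier "village".
"mine glass" → head "glass", modifier "mine".
Putting it together: [[canyon pitch] [[village [mine glass]] chain]].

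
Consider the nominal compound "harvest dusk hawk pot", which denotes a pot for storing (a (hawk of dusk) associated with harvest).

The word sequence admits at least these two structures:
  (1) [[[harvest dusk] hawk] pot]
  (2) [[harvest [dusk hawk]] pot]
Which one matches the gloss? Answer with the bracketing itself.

The paraphrase's head is the "pot" part ("pot"); its modifier is "harvest dusk hawk".
That top-level split, carried through the inner groups, gives [[harvest [dusk hawk]] pot].

[[harvest [dusk hawk]] pot]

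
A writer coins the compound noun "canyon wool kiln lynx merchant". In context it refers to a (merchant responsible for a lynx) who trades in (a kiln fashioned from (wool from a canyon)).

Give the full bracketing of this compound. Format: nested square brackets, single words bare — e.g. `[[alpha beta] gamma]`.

Overall it is a kind of merchant (specifically "lynx merchant"); the modifier is "canyon wool kiln".
Inside "canyon wool kiln": head "kiln", modifier "canyon wool".
Inside "canyon wool": head "wool", modifier "canyon".
Inside "lynx merchant": head "merchant", modifier "lynx".
Putting it together: [[[canyon wool] kiln] [lynx merchant]].

[[[canyon wool] kiln] [lynx merchant]]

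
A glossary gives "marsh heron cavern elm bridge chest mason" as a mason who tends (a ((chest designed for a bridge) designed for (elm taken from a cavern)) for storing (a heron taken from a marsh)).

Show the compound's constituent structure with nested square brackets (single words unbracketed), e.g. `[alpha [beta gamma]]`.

The outermost head in the paraphrase is "mason", modified by "marsh heron cavern elm bridge chest".
"marsh heron cavern elm bridge chest" → head "chest" (specifically "cavern elm bridge chest"), modifier "marsh heron".
"marsh heron" → head "heron", modifier "marsh".
"cavern elm bridge chest" → head "chest" (specifically "bridge chest"), modifier "cavern elm".
"cavern elm" → head "elm", modifier "cavern".
"bridge chest" → head "chest", modifier "bridge".
So the structure is [[[marsh heron] [[cavern elm] [bridge chest]]] mason].

[[[marsh heron] [[cavern elm] [bridge chest]]] mason]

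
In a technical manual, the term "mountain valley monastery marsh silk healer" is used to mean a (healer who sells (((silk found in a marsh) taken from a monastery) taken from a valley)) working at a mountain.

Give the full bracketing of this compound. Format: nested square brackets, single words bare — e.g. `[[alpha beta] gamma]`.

[mountain [[valley [monastery [marsh silk]]] healer]]

At the top level: head "healer" (specifically "valley monastery marsh silk healer"); modifier "mountain".
"valley monastery marsh silk healer" → head "healer", modifier "valley monastery marsh silk".
"valley monastery marsh silk" → head "silk" (specifically "monastery marsh silk"), modifier "valley".
"monastery marsh silk" → head "silk" (specifically "marsh silk"), modifier "monastery".
"marsh silk" → head "silk", modifier "marsh".
Assembled: [mountain [[valley [monastery [marsh silk]]] healer]].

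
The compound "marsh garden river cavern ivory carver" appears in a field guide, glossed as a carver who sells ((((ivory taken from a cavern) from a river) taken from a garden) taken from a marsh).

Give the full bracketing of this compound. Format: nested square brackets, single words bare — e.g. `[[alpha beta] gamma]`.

[[marsh [garden [river [cavern ivory]]]] carver]

Whole compound: head "carver", modifier "marsh garden river cavern ivory".
"marsh garden river cavern ivory" → head "ivory" (specifically "garden river cavern ivory"), modifier "marsh".
"garden river cavern ivory" → head "ivory" (specifically "river cavern ivory"), modifier "garden".
"river cavern ivory" → head "ivory" (specifically "cavern ivory"), modifier "river".
"cavern ivory" → head "ivory", modifier "cavern".
So the structure is [[marsh [garden [river [cavern ivory]]]] carver].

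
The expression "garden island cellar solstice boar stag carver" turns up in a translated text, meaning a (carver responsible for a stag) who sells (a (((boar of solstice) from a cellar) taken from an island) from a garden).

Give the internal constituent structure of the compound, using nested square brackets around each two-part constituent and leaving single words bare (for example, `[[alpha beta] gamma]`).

[[garden [island [cellar [solstice boar]]]] [stag carver]]

The outermost head in the paraphrase is "carver" (specifically "stag carver"), modified by "garden island cellar solstice boar".
Inside "garden island cellar solstice boar": head "boar" (specifically "island cellar solstice boar"), modifier "garden".
Inside "island cellar solstice boar": head "boar" (specifically "cellar solstice boar"), modifier "island".
Inside "cellar solstice boar": head "boar" (specifically "solstice boar"), modifier "cellar".
Inside "solstice boar": head "boar", modifier "solstice".
Inside "stag carver": head "carver", modifier "stag".
Assembled: [[garden [island [cellar [solstice boar]]]] [stag carver]].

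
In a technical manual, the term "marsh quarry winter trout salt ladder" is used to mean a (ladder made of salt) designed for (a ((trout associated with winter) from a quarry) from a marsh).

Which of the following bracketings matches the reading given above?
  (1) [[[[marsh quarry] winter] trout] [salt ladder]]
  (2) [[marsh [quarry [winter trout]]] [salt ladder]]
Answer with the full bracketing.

The paraphrase's head is the "ladder" part ("salt ladder"); its modifier is "marsh quarry winter trout".
That top-level split, carried through the inner groups, gives [[marsh [quarry [winter trout]]] [salt ladder]].

[[marsh [quarry [winter trout]]] [salt ladder]]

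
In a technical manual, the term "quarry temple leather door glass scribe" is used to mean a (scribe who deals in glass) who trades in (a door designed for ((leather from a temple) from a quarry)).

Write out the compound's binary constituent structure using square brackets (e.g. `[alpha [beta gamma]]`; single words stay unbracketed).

[[[quarry [temple leather]] door] [glass scribe]]

The outermost head in the paraphrase is "scribe" (specifically "glass scribe"), modified by "quarry temple leather door".
Inside "quarry temple leather door": head "door", modifier "quarry temple leather".
Inside "quarry temple leather": head "leather" (specifically "temple leather"), modifier "quarry".
Inside "temple leather": head "leather", modifier "temple".
Inside "glass scribe": head "scribe", modifier "glass".
Putting it together: [[[quarry [temple leather]] door] [glass scribe]].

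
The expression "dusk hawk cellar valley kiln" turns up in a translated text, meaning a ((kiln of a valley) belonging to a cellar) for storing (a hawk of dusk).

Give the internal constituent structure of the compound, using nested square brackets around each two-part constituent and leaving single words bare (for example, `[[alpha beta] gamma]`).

[[dusk hawk] [cellar [valley kiln]]]

Overall it is a kind of kiln (specifically "cellar valley kiln"); the modifier is "dusk hawk".
Within "dusk hawk", the head is "hawk" and the modifier is "dusk".
Within "cellar valley kiln", the head is "kiln" (specifically "valley kiln") and the modifier is "cellar".
Within "valley kiln", the head is "kiln" and the modifier is "valley".
So the structure is [[dusk hawk] [cellar [valley kiln]]].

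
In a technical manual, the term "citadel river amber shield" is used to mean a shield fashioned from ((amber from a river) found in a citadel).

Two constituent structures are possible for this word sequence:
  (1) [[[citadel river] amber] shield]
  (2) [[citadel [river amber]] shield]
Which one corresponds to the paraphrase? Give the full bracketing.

[[citadel [river amber]] shield]

The paraphrase's head is the "shield" part ("shield"); its modifier is "citadel river amber".
That top-level split, carried through the inner groups, gives [[citadel [river amber]] shield].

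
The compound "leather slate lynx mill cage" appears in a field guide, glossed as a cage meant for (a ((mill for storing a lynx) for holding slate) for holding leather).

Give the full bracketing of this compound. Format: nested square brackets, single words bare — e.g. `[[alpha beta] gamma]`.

Overall it is a kind of cage; the modifier is "leather slate lynx mill".
Inside "leather slate lynx mill": head "mill" (specifically "slate lynx mill"), modifier "leather".
Inside "slate lynx mill": head "mill" (specifically "lynx mill"), modifier "slate".
Inside "lynx mill": head "mill", modifier "lynx".
Assembled: [[leather [slate [lynx mill]]] cage].

[[leather [slate [lynx mill]]] cage]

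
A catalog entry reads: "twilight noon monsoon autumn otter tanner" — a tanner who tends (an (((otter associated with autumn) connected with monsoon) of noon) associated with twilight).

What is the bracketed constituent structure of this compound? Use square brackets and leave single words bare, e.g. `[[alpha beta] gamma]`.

Whole compound: head "tanner", modifier "twilight noon monsoon autumn otter".
Inside "twilight noon monsoon autumn otter": head "otter" (specifically "noon monsoon autumn otter"), modifier "twilight".
Inside "noon monsoon autumn otter": head "otter" (specifically "monsoon autumn otter"), modifier "noon".
Inside "monsoon autumn otter": head "otter" (specifically "autumn otter"), modifier "monsoon".
Inside "autumn otter": head "otter", modifier "autumn".
Putting it together: [[twilight [noon [monsoon [autumn otter]]]] tanner].

[[twilight [noon [monsoon [autumn otter]]]] tanner]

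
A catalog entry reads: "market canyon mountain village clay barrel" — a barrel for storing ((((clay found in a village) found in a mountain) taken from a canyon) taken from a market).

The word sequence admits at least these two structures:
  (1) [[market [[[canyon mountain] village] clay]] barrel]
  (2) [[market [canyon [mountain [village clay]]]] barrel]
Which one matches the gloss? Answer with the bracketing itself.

The paraphrase's head is the "barrel" part ("barrel"); its modifier is "market canyon mountain village clay".
That top-level split, carried through the inner groups, gives [[market [canyon [mountain [village clay]]]] barrel].

[[market [canyon [mountain [village clay]]]] barrel]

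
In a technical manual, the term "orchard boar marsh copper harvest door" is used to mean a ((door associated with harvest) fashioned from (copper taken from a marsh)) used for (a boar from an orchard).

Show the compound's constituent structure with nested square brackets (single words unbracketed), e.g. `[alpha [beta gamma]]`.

Overall it is a kind of door (specifically "marsh copper harvest door"); the modifier is "orchard boar".
Within "orchard boar", the head is "boar" and the modifier is "orchard".
Within "marsh copper harvest door", the head is "door" (specifically "harvest door") and the modifier is "marsh copper".
Within "marsh copper", the head is "copper" and the modifier is "marsh".
Within "harvest door", the head is "door" and the modifier is "harvest".
Putting it together: [[orchard boar] [[marsh copper] [harvest door]]].

[[orchard boar] [[marsh copper] [harvest door]]]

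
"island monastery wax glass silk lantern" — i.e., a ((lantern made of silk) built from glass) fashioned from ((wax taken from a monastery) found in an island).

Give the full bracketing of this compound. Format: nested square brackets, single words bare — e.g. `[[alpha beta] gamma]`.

Whole compound: head "lantern" (specifically "glass silk lantern"), modifier "island monastery wax".
Within "island monastery wax", the head is "wax" (specifically "monastery wax") and the modifier is "island".
Within "monastery wax", the head is "wax" and the modifier is "monastery".
Within "glass silk lantern", the head is "lantern" (specifically "silk lantern") and the modifier is "glass".
Within "silk lantern", the head is "lantern" and the modifier is "silk".
Assembled: [[island [monastery wax]] [glass [silk lantern]]].

[[island [monastery wax]] [glass [silk lantern]]]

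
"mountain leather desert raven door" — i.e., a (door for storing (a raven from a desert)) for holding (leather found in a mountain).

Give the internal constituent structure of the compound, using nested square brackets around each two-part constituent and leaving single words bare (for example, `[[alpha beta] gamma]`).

[[mountain leather] [[desert raven] door]]

At the top level: head "door" (specifically "desert raven door"); modifier "mountain leather".
"mountain leather" → head "leather", modifier "mountain".
"desert raven door" → head "door", modifier "desert raven".
"desert raven" → head "raven", modifier "desert".
Putting it together: [[mountain leather] [[desert raven] door]].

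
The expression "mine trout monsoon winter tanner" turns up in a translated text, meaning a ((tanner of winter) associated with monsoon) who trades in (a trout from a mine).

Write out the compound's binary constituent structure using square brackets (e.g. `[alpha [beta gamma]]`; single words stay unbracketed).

[[mine trout] [monsoon [winter tanner]]]

Overall it is a kind of tanner (specifically "monsoon winter tanner"); the modifier is "mine trout".
Inside "mine trout": head "trout", modifier "mine".
Inside "monsoon winter tanner": head "tanner" (specifically "winter tanner"), modifier "monsoon".
Inside "winter tanner": head "tanner", modifier "winter".
So the structure is [[mine trout] [monsoon [winter tanner]]].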